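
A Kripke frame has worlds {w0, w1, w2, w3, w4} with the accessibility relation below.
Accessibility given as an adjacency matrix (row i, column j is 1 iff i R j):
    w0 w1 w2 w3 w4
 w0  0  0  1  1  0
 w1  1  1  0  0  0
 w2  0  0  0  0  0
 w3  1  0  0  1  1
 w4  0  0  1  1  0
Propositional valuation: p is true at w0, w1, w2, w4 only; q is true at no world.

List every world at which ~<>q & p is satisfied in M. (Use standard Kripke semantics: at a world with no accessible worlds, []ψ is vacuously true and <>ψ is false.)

Recall that <>ψ holds at a world iff ψ holds at some accessible world.
Let φ = ~<>q & p. Evaluate φ at each world:
  w0 (successors {w2, w3}): φ is true.
  w1 (successors {w0, w1}): φ is true.
  w2 (successors ∅): φ is true.
  w3 (successors {w0, w3, w4}): φ is false.
  w4 (successors {w2, w3}): φ is true.
For instance, at w0:
  At w0: ~<>q is true, p is true, so ~<>q & p is true.
    At w0: <>q is false, so ~<>q is true.
      At w0: <>q requires q at some successor in {w2, w3}.
        At w2: q is false.
        At w3: q is false.
      So <>q is false at w0.
Satisfying worlds: {w0, w1, w2, w4}

w0, w1, w2, w4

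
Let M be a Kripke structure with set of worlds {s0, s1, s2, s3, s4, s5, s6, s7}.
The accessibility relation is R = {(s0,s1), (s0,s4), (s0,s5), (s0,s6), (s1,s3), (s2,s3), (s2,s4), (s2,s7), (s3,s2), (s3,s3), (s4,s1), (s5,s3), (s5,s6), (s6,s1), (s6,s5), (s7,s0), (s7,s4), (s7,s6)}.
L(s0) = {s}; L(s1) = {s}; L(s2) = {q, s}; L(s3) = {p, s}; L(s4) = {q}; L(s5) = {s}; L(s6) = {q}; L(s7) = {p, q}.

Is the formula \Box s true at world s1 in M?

Yes

At s1: \Box s requires s at every successor {s3}.
  At s3: s is true.
So \Box s is true at s1.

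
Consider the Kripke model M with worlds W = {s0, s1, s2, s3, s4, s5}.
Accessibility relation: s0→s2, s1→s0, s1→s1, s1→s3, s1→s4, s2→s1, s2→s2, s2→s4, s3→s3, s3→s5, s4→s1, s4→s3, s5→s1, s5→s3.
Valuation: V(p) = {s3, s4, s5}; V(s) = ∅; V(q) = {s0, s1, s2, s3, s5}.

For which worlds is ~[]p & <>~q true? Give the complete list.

s1, s2

Let φ = ~[]p & <>~q. Evaluate φ at each world:
  s0 (successors {s2}): φ is false.
  s1 (successors {s0, s1, s3, s4}): φ is true.
  s2 (successors {s1, s2, s4}): φ is true.
  s3 (successors {s3, s5}): φ is false.
  s4 (successors {s1, s3}): φ is false.
  s5 (successors {s1, s3}): φ is false.
For instance, at s0:
  At s0: ~[]p is true, <>~q is false, so ~[]p & <>~q is false.
    At s0: []p is false, so ~[]p is true.
      At s0: []p requires p at every successor {s2}.
        p fails at s2, so []p is false at s0.
    At s0: <>~q requires ~q at some successor in {s2}.
      At s2: ~q is false.
    So <>~q is false at s0.
Satisfying worlds: {s1, s2}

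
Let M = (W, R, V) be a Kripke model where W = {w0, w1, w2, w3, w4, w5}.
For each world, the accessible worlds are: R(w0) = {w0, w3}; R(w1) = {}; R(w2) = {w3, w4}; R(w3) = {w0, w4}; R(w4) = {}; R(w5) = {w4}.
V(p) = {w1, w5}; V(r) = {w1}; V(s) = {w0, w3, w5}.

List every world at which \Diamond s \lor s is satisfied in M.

Let φ = \Diamond s \lor s. Evaluate φ at each world:
  w0 (successors {w0, w3}): φ is true.
  w1 (successors ∅): φ is false.
  w2 (successors {w3, w4}): φ is true.
  w3 (successors {w0, w4}): φ is true.
  w4 (successors ∅): φ is false.
  w5 (successors {w4}): φ is true.
For instance, at w2:
  At w2: \Diamond s is true, s is false, so \Diamond s \lor s is true.
    At w2: \Diamond s requires s at some successor in {w3, w4}.
      s holds at w3, so \Diamond s is true at w2.
Satisfying worlds: {w0, w2, w3, w5}

w0, w2, w3, w5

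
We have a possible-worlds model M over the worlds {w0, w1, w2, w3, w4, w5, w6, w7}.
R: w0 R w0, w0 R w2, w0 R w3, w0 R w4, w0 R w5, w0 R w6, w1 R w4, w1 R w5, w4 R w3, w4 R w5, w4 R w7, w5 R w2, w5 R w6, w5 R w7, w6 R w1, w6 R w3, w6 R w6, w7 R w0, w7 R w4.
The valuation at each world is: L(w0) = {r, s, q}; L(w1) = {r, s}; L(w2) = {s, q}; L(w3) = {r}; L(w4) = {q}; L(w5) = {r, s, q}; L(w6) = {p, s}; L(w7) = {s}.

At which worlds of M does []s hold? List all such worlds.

w2, w3, w5

Recall that []ψ holds at a world iff ψ holds at every accessible world, and <>ψ holds iff ψ holds at some accessible world.
Let φ = []s. Evaluate φ at each world:
  w0 (successors {w0, w2, w3, w4, w5, w6}): φ is false.
  w1 (successors {w4, w5}): φ is false.
  w2 (successors ∅): φ is true.
  w3 (successors ∅): φ is true.
  w4 (successors {w3, w5, w7}): φ is false.
  w5 (successors {w2, w6, w7}): φ is true.
  w6 (successors {w1, w3, w6}): φ is false.
  w7 (successors {w0, w4}): φ is false.
For instance, at w0:
  At w0: []s requires s at every successor {w0, w2, w3, w4, w5, w6}.
    s fails at w3, so []s is false at w0.
Satisfying worlds: {w2, w3, w5}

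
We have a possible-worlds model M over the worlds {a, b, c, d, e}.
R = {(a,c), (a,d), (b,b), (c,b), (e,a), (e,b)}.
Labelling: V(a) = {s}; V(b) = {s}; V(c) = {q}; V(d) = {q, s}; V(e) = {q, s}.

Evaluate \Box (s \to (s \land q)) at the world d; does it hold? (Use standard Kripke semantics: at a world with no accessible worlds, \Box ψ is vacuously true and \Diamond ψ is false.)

Yes

At d: no accessible worlds, so \Box (s \to (s \land q)) holds vacuously.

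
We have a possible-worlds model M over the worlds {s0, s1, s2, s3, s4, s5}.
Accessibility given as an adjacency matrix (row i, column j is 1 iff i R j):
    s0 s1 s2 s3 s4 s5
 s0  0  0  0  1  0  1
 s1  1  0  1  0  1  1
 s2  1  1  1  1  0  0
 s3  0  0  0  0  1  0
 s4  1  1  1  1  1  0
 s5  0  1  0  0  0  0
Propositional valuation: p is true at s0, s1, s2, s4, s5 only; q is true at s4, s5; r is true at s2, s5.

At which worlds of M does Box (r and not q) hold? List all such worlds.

Recall that Box ψ holds at a world iff ψ holds at every accessible world, and Dia ψ holds iff ψ holds at some accessible world.
Let φ = Box (r and not q). Evaluate φ at each world:
  s0 (successors {s3, s5}): φ is false.
  s1 (successors {s0, s2, s4, s5}): φ is false.
  s2 (successors {s0, s1, s2, s3}): φ is false.
  s3 (successors {s4}): φ is false.
  s4 (successors {s0, s1, s2, s3, s4}): φ is false.
  s5 (successors {s1}): φ is false.
For instance, at s4:
  At s4: Box (r and not q) requires r and not q at every successor {s0, s1, s2, s3, s4}.
    r and not q fails at s0, so Box (r and not q) is false at s4.
Satisfying worlds: none.

none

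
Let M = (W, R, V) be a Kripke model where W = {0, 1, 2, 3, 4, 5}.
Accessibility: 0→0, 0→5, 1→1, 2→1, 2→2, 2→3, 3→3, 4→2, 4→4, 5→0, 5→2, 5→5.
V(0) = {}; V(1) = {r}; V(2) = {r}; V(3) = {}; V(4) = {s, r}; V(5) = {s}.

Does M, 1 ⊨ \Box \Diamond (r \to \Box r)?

Yes

Recall that \Box ψ holds at a world iff ψ holds at every accessible world, and \Diamond ψ holds iff ψ holds at some accessible world.
At 1: \Box \Diamond (r \to \Box r) requires \Diamond (r \to \Box r) at every successor {1}.
    At 1: \Diamond (r \to \Box r) requires r \to \Box r at some successor in {1}.
      r \to \Box r holds at 1, so \Diamond (r \to \Box r) is true at 1.
So \Box \Diamond (r \to \Box r) is true at 1.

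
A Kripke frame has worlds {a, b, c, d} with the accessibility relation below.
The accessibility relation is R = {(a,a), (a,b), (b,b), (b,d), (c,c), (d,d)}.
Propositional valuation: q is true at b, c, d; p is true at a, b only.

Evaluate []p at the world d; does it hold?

No

Recall that []ψ holds at a world iff ψ holds at every accessible world, and <>ψ holds iff ψ holds at some accessible world.
At d: []p requires p at every successor {d}.
  p fails at d, so []p is false at d.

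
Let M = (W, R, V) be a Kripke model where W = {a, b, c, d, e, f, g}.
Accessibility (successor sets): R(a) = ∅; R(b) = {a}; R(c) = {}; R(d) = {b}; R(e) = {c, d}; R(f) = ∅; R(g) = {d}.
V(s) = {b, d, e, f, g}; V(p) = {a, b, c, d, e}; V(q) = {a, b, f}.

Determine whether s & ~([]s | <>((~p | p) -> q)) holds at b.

At b: s is true, ~([]s | <>((~p | p) -> q)) is false, so s & ~([]s | <>((~p | p) -> q)) is false.
  At b: []s | <>((~p | p) -> q) is true, so ~([]s | <>((~p | p) -> q)) is false.
    At b: []s is false, <>((~p | p) -> q) is true, so []s | <>((~p | p) -> q) is true.
      At b: []s requires s at every successor {a}.
        s fails at a, so []s is false at b.
      At b: <>((~p | p) -> q) requires (~p | p) -> q at some successor in {a}.
        (~p | p) -> q holds at a, so <>((~p | p) -> q) is true at b.

No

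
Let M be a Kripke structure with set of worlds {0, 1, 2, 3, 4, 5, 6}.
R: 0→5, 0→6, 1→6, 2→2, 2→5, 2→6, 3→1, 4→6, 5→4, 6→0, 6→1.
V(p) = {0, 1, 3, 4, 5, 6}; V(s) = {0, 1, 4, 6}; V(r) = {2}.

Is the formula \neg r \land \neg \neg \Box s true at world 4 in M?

Recall that \Box ψ holds at a world iff ψ holds at every accessible world, and \Diamond ψ holds iff ψ holds at some accessible world.
At 4: \neg r is true, \neg \neg \Box s is true, so \neg r \land \neg \neg \Box s is true.
  At 4: \neg \Box s is false, so \neg \neg \Box s is true.
    At 4: \Box s is true, so \neg \Box s is false.
      At 4: \Box s requires s at every successor {6}.
        At 6: s is true.
      So \Box s is true at 4.

Yes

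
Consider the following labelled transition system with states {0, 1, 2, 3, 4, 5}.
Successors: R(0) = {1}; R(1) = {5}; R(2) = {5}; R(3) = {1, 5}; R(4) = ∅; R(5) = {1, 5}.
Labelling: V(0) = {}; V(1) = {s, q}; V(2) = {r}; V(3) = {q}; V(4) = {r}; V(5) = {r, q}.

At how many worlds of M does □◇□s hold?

Let φ = □◇□s. Evaluate φ at each world:
  0 (successors {1}): φ is false.
  1 (successors {5}): φ is false.
  2 (successors {5}): φ is false.
  3 (successors {1, 5}): φ is false.
  4 (successors ∅): φ is true.
  5 (successors {1, 5}): φ is false.
For instance, at 3:
  At 3: □◇□s requires ◇□s at every successor {1, 5}.
    ◇□s fails at 1, so □◇□s is false at 3.
      At 1: ◇□s requires □s at some successor in {5}.
        At 5: □s is false.
      So ◇□s is false at 1.
Satisfying worlds: {4}

1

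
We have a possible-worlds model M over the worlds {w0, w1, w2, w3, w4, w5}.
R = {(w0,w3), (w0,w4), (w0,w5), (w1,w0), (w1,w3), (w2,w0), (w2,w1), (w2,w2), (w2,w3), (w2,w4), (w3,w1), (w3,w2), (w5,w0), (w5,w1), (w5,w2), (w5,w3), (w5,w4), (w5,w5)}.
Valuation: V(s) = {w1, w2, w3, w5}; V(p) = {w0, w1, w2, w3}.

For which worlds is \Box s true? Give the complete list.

Let φ = \Box s. Evaluate φ at each world:
  w0 (successors {w3, w4, w5}): φ is false.
  w1 (successors {w0, w3}): φ is false.
  w2 (successors {w0, w1, w2, w3, w4}): φ is false.
  w3 (successors {w1, w2}): φ is true.
  w4 (successors ∅): φ is true.
  w5 (successors {w0, w1, w2, w3, w4, w5}): φ is false.
For instance, at w0:
  At w0: \Box s requires s at every successor {w3, w4, w5}.
    s fails at w4, so \Box s is false at w0.
Satisfying worlds: {w3, w4}

w3, w4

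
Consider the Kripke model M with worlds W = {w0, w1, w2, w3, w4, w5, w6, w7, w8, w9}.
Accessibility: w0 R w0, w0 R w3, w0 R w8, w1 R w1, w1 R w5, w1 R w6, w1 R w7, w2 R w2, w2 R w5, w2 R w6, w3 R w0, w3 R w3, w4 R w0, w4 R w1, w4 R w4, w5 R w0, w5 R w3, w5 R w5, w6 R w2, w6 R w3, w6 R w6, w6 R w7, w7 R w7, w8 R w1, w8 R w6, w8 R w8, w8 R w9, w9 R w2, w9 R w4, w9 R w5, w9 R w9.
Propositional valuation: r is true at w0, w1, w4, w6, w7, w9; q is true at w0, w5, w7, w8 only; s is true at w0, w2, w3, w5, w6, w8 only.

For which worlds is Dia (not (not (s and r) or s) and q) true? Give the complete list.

Let φ = Dia (not (not (s and r) or s) and q). Evaluate φ at each world:
  w0 (successors {w0, w3, w8}): φ is false.
  w1 (successors {w1, w5, w6, w7}): φ is false.
  w2 (successors {w2, w5, w6}): φ is false.
  w3 (successors {w0, w3}): φ is false.
  w4 (successors {w0, w1, w4}): φ is false.
  w5 (successors {w0, w3, w5}): φ is false.
  w6 (successors {w2, w3, w6, w7}): φ is false.
  w7 (successors {w7}): φ is false.
  w8 (successors {w1, w6, w8, w9}): φ is false.
  w9 (successors {w2, w4, w5, w9}): φ is false.
For instance, at w4:
  At w4: Dia (not (not (s and r) or s) and q) requires not (not (s and r) or s) and q at some successor in {w0, w1, w4}.
    At w0: not (not (s and r) or s) and q is false.
    At w1: not (not (s and r) or s) and q is false.
    At w4: not (not (s and r) or s) and q is false.
  So Dia (not (not (s and r) or s) and q) is false at w4.
Satisfying worlds: none.

none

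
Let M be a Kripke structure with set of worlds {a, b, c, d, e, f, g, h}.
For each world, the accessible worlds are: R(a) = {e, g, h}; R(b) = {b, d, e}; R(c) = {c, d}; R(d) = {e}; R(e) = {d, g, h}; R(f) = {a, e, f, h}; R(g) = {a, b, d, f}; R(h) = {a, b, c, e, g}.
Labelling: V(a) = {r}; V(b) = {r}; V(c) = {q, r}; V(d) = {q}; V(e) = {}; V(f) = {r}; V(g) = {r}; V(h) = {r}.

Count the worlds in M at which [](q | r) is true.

3

Let φ = [](q | r). Evaluate φ at each world:
  a (successors {e, g, h}): φ is false.
  b (successors {b, d, e}): φ is false.
  c (successors {c, d}): φ is true.
  d (successors {e}): φ is false.
  e (successors {d, g, h}): φ is true.
  f (successors {a, e, f, h}): φ is false.
  g (successors {a, b, d, f}): φ is true.
  h (successors {a, b, c, e, g}): φ is false.
For instance, at d:
  At d: [](q | r) requires q | r at every successor {e}.
    q | r fails at e, so [](q | r) is false at d.
Satisfying worlds: {c, e, g}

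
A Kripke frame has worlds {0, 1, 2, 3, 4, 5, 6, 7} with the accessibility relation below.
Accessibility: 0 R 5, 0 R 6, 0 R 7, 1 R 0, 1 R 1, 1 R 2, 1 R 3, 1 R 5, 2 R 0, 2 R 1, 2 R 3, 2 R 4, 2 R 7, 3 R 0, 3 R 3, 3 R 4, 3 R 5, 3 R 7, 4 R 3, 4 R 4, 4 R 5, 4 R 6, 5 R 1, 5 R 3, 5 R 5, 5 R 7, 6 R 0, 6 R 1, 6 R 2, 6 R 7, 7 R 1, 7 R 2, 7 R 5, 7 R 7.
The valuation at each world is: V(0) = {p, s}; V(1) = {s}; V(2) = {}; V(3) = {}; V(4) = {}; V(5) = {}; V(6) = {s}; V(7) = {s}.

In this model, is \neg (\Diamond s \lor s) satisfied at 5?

At 5: \Diamond s \lor s is true, so \neg (\Diamond s \lor s) is false.
  At 5: \Diamond s is true, s is false, so \Diamond s \lor s is true.
    At 5: \Diamond s requires s at some successor in {1, 3, 5, 7}.
      s holds at 1, so \Diamond s is true at 5.

No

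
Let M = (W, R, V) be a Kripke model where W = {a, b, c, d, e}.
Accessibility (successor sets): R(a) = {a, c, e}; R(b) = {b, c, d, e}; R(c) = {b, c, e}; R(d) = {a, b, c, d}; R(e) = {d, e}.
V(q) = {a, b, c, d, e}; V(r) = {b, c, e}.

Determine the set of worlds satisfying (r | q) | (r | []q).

Recall that []ψ holds at a world iff ψ holds at every accessible world, and <>ψ holds iff ψ holds at some accessible world.
Let φ = (r | q) | (r | []q). Evaluate φ at each world:
  a (successors {a, c, e}): φ is true.
  b (successors {b, c, d, e}): φ is true.
  c (successors {b, c, e}): φ is true.
  d (successors {a, b, c, d}): φ is true.
  e (successors {d, e}): φ is true.
For instance, at c:
  At c: r | q is true, r | []q is true, so (r | q) | (r | []q) is true.
    At c: r is true, []q is true, so r | []q is true.
      At c: []q requires q at every successor {b, c, e}.
        At b: q is true.
        At c: q is true.
        At e: q is true.
      So []q is true at c.
Satisfying worlds: {a, b, c, d, e}

a, b, c, d, e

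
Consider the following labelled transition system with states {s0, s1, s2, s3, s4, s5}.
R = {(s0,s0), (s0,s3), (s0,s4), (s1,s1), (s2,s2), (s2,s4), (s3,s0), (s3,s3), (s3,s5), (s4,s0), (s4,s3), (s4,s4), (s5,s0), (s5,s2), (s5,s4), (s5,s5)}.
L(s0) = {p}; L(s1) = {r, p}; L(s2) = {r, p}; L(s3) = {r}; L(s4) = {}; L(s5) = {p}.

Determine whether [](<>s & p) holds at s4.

No

At s4: [](<>s & p) requires <>s & p at every successor {s0, s3, s4}.
  <>s & p fails at s0, so [](<>s & p) is false at s4.
    At s0: <>s is false, p is true, so <>s & p is false.
      At s0: <>s requires s at some successor in {s0, s3, s4}.
        At s0: s is false.
        At s3: s is false.
        At s4: s is false.
      So <>s is false at s0.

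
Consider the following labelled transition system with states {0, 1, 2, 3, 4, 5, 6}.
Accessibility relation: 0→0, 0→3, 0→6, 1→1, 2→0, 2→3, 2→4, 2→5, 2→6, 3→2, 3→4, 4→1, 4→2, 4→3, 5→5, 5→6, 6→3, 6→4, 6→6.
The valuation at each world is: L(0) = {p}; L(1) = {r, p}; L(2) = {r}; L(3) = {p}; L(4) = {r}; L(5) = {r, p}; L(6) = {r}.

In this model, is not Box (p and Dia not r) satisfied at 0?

At 0: Box (p and Dia not r) is false, so not Box (p and Dia not r) is true.
  At 0: Box (p and Dia not r) requires p and Dia not r at every successor {0, 3, 6}.
    p and Dia not r fails at 3, so Box (p and Dia not r) is false at 0.
      At 3: p is true, Dia not r is false, so p and Dia not r is false.

Yes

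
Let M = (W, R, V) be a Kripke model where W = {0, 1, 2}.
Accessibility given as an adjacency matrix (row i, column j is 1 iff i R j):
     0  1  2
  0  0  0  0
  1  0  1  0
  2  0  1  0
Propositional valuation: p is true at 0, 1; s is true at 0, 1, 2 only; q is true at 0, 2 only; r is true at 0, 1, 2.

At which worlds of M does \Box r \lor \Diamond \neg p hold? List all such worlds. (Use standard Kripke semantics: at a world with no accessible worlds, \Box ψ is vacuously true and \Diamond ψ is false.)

0, 1, 2

Let φ = \Box r \lor \Diamond \neg p. Evaluate φ at each world:
  0 (successors ∅): φ is true.
  1 (successors {1}): φ is true.
  2 (successors {1}): φ is true.
For instance, at 1:
  At 1: \Box r is true, \Diamond \neg p is false, so \Box r \lor \Diamond \neg p is true.
    At 1: \Box r requires r at every successor {1}.
      At 1: r is true.
    So \Box r is true at 1.
    At 1: \Diamond \neg p requires \neg p at some successor in {1}.
      At 1: \neg p is false.
    So \Diamond \neg p is false at 1.
Satisfying worlds: {0, 1, 2}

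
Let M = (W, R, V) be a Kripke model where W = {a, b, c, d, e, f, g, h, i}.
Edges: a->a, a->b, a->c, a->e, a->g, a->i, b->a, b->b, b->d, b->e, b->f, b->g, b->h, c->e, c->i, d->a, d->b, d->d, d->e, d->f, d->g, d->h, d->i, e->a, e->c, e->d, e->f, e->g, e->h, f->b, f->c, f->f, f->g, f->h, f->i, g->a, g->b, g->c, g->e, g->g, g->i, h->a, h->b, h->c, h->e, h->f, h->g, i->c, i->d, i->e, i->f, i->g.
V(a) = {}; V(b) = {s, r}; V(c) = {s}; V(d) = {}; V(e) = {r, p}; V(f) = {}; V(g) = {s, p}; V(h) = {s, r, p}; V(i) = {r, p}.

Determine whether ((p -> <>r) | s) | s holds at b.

Recall that <>ψ holds at a world iff ψ holds at some accessible world.
At b: (p -> <>r) | s is true, s is true, so ((p -> <>r) | s) | s is true.
  At b: p -> <>r is true, s is true, so (p -> <>r) | s is true.
    At b: p is false, <>r is true, so p -> <>r is true.
      At b: <>r requires r at some successor in {a, b, d, e, f, g, h}.
        r holds at b, so <>r is true at b.

Yes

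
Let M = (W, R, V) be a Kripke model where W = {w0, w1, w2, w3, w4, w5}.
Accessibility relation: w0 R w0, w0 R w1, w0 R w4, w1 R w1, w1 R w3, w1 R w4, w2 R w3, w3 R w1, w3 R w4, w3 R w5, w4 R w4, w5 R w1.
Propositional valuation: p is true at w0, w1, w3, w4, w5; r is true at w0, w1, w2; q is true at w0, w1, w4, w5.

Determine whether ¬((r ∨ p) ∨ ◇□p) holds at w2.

Recall that □ψ holds at a world iff ψ holds at every accessible world, and ◇ψ holds iff ψ holds at some accessible world.
At w2: (r ∨ p) ∨ ◇□p is true, so ¬((r ∨ p) ∨ ◇□p) is false.
  At w2: r ∨ p is true, ◇□p is true, so (r ∨ p) ∨ ◇□p is true.
    At w2: ◇□p requires □p at some successor in {w3}.
      □p holds at w3, so ◇□p is true at w2.

No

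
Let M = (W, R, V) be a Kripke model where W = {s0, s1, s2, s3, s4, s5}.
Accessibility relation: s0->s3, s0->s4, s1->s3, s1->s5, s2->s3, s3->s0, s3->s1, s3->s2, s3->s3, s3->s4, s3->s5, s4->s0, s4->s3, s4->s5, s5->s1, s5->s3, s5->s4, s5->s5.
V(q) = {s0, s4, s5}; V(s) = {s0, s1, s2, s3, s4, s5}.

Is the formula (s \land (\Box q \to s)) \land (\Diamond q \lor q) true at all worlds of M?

No

Let φ = (s \land (\Box q \to s)) \land (\Diamond q \lor q). Evaluate φ at each world:
  s0 (successors {s3, s4}): φ is true.
  s1 (successors {s3, s5}): φ is true.
  s2 (successors {s3}): φ is false.
  s3 (successors {s0, s1, s2, s3, s4, s5}): φ is true.
  s4 (successors {s0, s3, s5}): φ is true.
  s5 (successors {s1, s3, s4, s5}): φ is true.
Detail at s2 (counterexample):
  At s2: s \land (\Box q \to s) is true, \Diamond q \lor q is false, so (s \land (\Box q \to s)) \land (\Diamond q \lor q) is false.
    At s2: s is true, \Box q \to s is true, so s \land (\Box q \to s) is true.
      At s2: \Box q is false, s is true, so \Box q \to s is true.
    At s2: \Diamond q is false, q is false, so \Diamond q \lor q is false.
      At s2: \Diamond q requires q at some successor in {s3}.
        At s3: q is false.
      So \Diamond q is false at s2.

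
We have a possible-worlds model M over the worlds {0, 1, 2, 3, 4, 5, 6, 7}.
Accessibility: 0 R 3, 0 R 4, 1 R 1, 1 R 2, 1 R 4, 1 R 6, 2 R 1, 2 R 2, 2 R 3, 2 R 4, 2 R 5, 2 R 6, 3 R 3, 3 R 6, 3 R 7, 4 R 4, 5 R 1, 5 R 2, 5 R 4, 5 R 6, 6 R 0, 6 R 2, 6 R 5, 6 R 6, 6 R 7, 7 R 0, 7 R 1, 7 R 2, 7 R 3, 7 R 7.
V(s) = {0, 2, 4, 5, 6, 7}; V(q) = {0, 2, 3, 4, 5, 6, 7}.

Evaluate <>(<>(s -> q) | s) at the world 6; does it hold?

At 6: <>(<>(s -> q) | s) requires <>(s -> q) | s at some successor in {0, 2, 5, 6, 7}.
  <>(s -> q) | s holds at 0, so <>(<>(s -> q) | s) is true at 6.
    At 0: <>(s -> q) is true, s is true, so <>(s -> q) | s is true.
      At 0: <>(s -> q) requires s -> q at some successor in {3, 4}.
        s -> q holds at 3, so <>(s -> q) is true at 0.

Yes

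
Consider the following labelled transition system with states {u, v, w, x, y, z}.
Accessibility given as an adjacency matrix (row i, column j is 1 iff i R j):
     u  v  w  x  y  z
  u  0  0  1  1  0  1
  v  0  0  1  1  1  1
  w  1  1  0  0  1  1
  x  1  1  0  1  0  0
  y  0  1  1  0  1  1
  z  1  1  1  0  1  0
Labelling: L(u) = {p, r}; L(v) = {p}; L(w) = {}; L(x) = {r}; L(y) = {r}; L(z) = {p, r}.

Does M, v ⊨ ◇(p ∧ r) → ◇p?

At v: ◇(p ∧ r) is true, ◇p is true, so ◇(p ∧ r) → ◇p is true.
  At v: ◇(p ∧ r) requires p ∧ r at some successor in {w, x, y, z}.
    p ∧ r holds at z, so ◇(p ∧ r) is true at v.
  At v: ◇p requires p at some successor in {w, x, y, z}.
    p holds at z, so ◇p is true at v.

Yes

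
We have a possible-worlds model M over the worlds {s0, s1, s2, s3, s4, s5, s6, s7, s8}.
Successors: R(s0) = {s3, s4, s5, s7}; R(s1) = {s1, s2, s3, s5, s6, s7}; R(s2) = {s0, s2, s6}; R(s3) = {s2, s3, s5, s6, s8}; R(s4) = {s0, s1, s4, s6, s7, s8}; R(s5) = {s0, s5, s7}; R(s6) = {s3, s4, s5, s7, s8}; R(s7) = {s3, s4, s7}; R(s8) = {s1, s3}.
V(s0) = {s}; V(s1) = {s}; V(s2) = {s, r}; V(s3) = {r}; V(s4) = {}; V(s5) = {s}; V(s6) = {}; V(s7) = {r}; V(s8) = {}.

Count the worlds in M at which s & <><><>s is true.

Recall that <>ψ holds at a world iff ψ holds at some accessible world.
Let φ = s & <><><>s. Evaluate φ at each world:
  s0 (successors {s3, s4, s5, s7}): φ is true.
  s1 (successors {s1, s2, s3, s5, s6, s7}): φ is true.
  s2 (successors {s0, s2, s6}): φ is true.
  s3 (successors {s2, s3, s5, s6, s8}): φ is false.
  s4 (successors {s0, s1, s4, s6, s7, s8}): φ is false.
  s5 (successors {s0, s5, s7}): φ is true.
  s6 (successors {s3, s4, s5, s7, s8}): φ is false.
  s7 (successors {s3, s4, s7}): φ is false.
  s8 (successors {s1, s3}): φ is false.
For instance, at s3:
  At s3: s is false, <><><>s is true, so s & <><><>s is false.
    At s3: <><><>s requires <><>s at some successor in {s2, s3, s5, s6, s8}.
      <><>s holds at s2, so <><><>s is true at s3.
Satisfying worlds: {s0, s1, s2, s5}

4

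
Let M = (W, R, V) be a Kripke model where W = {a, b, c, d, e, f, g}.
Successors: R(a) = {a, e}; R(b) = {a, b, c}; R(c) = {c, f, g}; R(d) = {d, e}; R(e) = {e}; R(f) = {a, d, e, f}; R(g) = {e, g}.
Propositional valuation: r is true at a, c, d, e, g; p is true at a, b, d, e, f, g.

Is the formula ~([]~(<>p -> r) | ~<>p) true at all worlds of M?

Yes

Let φ = ~([]~(<>p -> r) | ~<>p). Evaluate φ at each world:
  a (successors {a, e}): φ is true.
  b (successors {a, b, c}): φ is true.
  c (successors {c, f, g}): φ is true.
  d (successors {d, e}): φ is true.
  e (successors {e}): φ is true.
  f (successors {a, d, e, f}): φ is true.
  g (successors {e, g}): φ is true.
For instance, at c:
  At c: []~(<>p -> r) | ~<>p is false, so ~([]~(<>p -> r) | ~<>p) is true.
    At c: []~(<>p -> r) is false, ~<>p is false, so []~(<>p -> r) | ~<>p is false.
      At c: []~(<>p -> r) requires ~(<>p -> r) at every successor {c, f, g}.
        ~(<>p -> r) fails at c, so []~(<>p -> r) is false at c.
      At c: <>p is true, so ~<>p is false.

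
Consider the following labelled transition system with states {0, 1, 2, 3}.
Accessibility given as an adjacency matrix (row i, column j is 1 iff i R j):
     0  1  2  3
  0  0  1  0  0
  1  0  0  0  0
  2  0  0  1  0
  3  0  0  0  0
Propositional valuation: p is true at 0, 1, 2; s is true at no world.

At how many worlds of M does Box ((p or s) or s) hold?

4

Recall that Box ψ holds at a world iff ψ holds at every accessible world, and Dia ψ holds iff ψ holds at some accessible world.
Let φ = Box ((p or s) or s). Evaluate φ at each world:
  0 (successors {1}): φ is true.
  1 (successors ∅): φ is true.
  2 (successors {2}): φ is true.
  3 (successors ∅): φ is true.
For instance, at 2:
  At 2: Box ((p or s) or s) requires (p or s) or s at every successor {2}.
    At 2: (p or s) or s is true.
  So Box ((p or s) or s) is true at 2.
Satisfying worlds: {0, 1, 2, 3}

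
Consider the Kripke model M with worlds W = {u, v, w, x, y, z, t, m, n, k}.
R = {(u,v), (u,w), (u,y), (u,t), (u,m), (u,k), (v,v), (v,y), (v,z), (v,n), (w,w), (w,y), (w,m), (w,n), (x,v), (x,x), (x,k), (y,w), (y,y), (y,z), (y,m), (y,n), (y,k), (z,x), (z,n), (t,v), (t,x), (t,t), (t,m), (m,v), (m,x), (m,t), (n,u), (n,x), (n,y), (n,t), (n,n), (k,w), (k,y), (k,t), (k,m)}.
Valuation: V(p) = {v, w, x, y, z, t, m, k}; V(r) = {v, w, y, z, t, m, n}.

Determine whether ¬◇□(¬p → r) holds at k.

At k: ◇□(¬p → r) is true, so ¬◇□(¬p → r) is false.
  At k: ◇□(¬p → r) requires □(¬p → r) at some successor in {w, y, t, m}.
    □(¬p → r) holds at w, so ◇□(¬p → r) is true at k.
      At w: □(¬p → r) requires ¬p → r at every successor {w, y, m, n}.
        At w: ¬p → r is true.
        At y: ¬p → r is true.
        At m: ¬p → r is true.
        At n: ¬p → r is true.
      So □(¬p → r) is true at w.

No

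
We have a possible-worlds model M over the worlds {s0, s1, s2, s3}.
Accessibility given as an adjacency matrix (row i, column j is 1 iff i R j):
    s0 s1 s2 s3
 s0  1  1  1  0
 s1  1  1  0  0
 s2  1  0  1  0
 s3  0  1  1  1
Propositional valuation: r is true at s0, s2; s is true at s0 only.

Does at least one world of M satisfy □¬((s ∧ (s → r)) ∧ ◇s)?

Recall that □ψ holds at a world iff ψ holds at every accessible world, and ◇ψ holds iff ψ holds at some accessible world.
Let φ = □¬((s ∧ (s → r)) ∧ ◇s). Evaluate φ at each world:
  s0 (successors {s0, s1, s2}): φ is false.
  s1 (successors {s0, s1}): φ is false.
  s2 (successors {s0, s2}): φ is false.
  s3 (successors {s1, s2, s3}): φ is true.
Detail at s3 (witness):
  At s3: □¬((s ∧ (s → r)) ∧ ◇s) requires ¬((s ∧ (s → r)) ∧ ◇s) at every successor {s1, s2, s3}.
      At s1: (s ∧ (s → r)) ∧ ◇s is false, so ¬((s ∧ (s → r)) ∧ ◇s) is true.
      At s2: (s ∧ (s → r)) ∧ ◇s is false, so ¬((s ∧ (s → r)) ∧ ◇s) is true.
      At s3: (s ∧ (s → r)) ∧ ◇s is false, so ¬((s ∧ (s → r)) ∧ ◇s) is true.
  So □¬((s ∧ (s → r)) ∧ ◇s) is true at s3.

Yes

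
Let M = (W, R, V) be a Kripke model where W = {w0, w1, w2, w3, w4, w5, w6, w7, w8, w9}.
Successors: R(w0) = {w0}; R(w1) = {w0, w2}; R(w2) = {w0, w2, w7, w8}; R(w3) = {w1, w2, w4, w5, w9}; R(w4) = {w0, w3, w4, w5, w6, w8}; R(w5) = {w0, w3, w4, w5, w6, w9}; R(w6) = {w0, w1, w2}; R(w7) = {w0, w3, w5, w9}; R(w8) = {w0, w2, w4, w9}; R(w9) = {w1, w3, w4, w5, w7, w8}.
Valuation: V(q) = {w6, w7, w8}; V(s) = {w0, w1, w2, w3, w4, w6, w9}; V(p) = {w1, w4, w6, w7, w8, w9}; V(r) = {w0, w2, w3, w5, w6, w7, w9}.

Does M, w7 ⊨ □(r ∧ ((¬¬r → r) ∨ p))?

Yes

At w7: □(r ∧ ((¬¬r → r) ∨ p)) requires r ∧ ((¬¬r → r) ∨ p) at every successor {w0, w3, w5, w9}.
  At w0: r ∧ ((¬¬r → r) ∨ p) is true.
  At w3: r ∧ ((¬¬r → r) ∨ p) is true.
  At w5: r ∧ ((¬¬r → r) ∨ p) is true.
  At w9: r ∧ ((¬¬r → r) ∨ p) is true.
So □(r ∧ ((¬¬r → r) ∨ p)) is true at w7.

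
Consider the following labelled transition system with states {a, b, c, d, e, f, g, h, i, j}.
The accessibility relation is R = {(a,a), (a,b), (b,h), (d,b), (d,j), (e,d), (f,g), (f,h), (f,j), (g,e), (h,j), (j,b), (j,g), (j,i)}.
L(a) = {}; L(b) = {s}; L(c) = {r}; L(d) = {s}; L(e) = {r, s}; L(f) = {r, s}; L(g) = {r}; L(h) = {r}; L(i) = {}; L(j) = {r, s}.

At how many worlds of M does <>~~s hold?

7

Recall that <>ψ holds at a world iff ψ holds at some accessible world.
Let φ = <>~~s. Evaluate φ at each world:
  a (successors {a, b}): φ is true.
  b (successors {h}): φ is false.
  c (successors ∅): φ is false.
  d (successors {b, j}): φ is true.
  e (successors {d}): φ is true.
  f (successors {g, h, j}): φ is true.
  g (successors {e}): φ is true.
  h (successors {j}): φ is true.
  i (successors ∅): φ is false.
  j (successors {b, g, i}): φ is true.
For instance, at e:
  At e: <>~~s requires ~~s at some successor in {d}.
    ~~s holds at d, so <>~~s is true at e.
Satisfying worlds: {a, d, e, f, g, h, j}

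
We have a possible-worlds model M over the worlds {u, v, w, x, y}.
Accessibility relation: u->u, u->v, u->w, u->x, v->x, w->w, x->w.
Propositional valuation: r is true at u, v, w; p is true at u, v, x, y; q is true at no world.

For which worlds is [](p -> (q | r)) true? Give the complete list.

w, x, y

Let φ = [](p -> (q | r)). Evaluate φ at each world:
  u (successors {u, v, w, x}): φ is false.
  v (successors {x}): φ is false.
  w (successors {w}): φ is true.
  x (successors {w}): φ is true.
  y (successors ∅): φ is true.
For instance, at u:
  At u: [](p -> (q | r)) requires p -> (q | r) at every successor {u, v, w, x}.
    p -> (q | r) fails at x, so [](p -> (q | r)) is false at u.
Satisfying worlds: {w, x, y}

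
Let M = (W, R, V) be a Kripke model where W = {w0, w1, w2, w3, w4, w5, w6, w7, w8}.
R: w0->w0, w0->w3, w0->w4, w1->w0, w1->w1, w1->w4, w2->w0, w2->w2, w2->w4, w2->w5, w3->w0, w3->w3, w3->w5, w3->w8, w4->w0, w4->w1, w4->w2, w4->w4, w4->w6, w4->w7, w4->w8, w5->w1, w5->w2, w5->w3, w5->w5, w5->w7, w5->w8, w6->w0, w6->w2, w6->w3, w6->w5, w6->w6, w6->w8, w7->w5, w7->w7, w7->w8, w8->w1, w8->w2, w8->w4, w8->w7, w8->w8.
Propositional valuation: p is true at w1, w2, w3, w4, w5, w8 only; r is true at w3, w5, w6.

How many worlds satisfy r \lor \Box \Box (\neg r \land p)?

3

Recall that \Box ψ holds at a world iff ψ holds at every accessible world, and \Diamond ψ holds iff ψ holds at some accessible world.
Let φ = r \lor \Box \Box (\neg r \land p). Evaluate φ at each world:
  w0 (successors {w0, w3, w4}): φ is false.
  w1 (successors {w0, w1, w4}): φ is false.
  w2 (successors {w0, w2, w4, w5}): φ is false.
  w3 (successors {w0, w3, w5, w8}): φ is true.
  w4 (successors {w0, w1, w2, w4, w6, w7, w8}): φ is false.
  w5 (successors {w1, w2, w3, w5, w7, w8}): φ is true.
  w6 (successors {w0, w2, w3, w5, w6, w8}): φ is true.
  w7 (successors {w5, w7, w8}): φ is false.
  w8 (successors {w1, w2, w4, w7, w8}): φ is false.
For instance, at w1:
  At w1: r is false, \Box \Box (\neg r \land p) is false, so r \lor \Box \Box (\neg r \land p) is false.
    At w1: \Box \Box (\neg r \land p) requires \Box (\neg r \land p) at every successor {w0, w1, w4}.
      \Box (\neg r \land p) fails at w0, so \Box \Box (\neg r \land p) is false at w1.
Satisfying worlds: {w3, w5, w6}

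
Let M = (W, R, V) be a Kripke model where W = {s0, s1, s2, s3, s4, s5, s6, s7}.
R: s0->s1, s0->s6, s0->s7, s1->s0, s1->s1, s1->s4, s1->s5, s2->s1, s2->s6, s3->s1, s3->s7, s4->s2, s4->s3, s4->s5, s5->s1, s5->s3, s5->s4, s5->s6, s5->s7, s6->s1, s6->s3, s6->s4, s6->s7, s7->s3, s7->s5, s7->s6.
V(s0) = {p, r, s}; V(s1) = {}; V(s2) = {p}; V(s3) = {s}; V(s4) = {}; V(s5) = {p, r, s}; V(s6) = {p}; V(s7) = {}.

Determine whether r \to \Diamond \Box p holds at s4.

Yes

At s4: r is false, \Diamond \Box p is false, so r \to \Diamond \Box p is true.
  At s4: \Diamond \Box p requires \Box p at some successor in {s2, s3, s5}.
    At s2: \Box p is false.
    At s3: \Box p is false.
    At s5: \Box p is false.
  So \Diamond \Box p is false at s4.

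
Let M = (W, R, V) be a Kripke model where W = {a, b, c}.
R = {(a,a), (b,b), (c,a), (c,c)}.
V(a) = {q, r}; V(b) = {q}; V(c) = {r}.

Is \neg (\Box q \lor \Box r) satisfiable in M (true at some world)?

No

Let φ = \neg (\Box q \lor \Box r). Evaluate φ at each world:
  a (successors {a}): φ is false.
  b (successors {b}): φ is false.
  c (successors {a, c}): φ is false.
For instance, at a:
  At a: \Box q \lor \Box r is true, so \neg (\Box q \lor \Box r) is false.
    At a: \Box q is true, \Box r is true, so \Box q \lor \Box r is true.
      At a: \Box q requires q at every successor {a}.
        At a: q is true.
      So \Box q is true at a.
      At a: \Box r requires r at every successor {a}.
        At a: r is true.
      So \Box r is true at a.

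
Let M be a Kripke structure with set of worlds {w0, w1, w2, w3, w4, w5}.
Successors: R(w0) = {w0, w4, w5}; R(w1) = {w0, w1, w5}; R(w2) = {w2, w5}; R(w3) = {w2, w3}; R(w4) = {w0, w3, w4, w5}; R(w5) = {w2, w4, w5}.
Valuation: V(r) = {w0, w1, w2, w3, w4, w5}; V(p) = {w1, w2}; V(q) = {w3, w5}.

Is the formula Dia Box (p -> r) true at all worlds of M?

Let φ = Dia Box (p -> r). Evaluate φ at each world:
  w0 (successors {w0, w4, w5}): φ is true.
  w1 (successors {w0, w1, w5}): φ is true.
  w2 (successors {w2, w5}): φ is true.
  w3 (successors {w2, w3}): φ is true.
  w4 (successors {w0, w3, w4, w5}): φ is true.
  w5 (successors {w2, w4, w5}): φ is true.
For instance, at w4:
  At w4: Dia Box (p -> r) requires Box (p -> r) at some successor in {w0, w3, w4, w5}.
    Box (p -> r) holds at w0, so Dia Box (p -> r) is true at w4.
      At w0: Box (p -> r) requires p -> r at every successor {w0, w4, w5}.
        At w0: p -> r is true.
        At w4: p -> r is true.
        At w5: p -> r is true.
      So Box (p -> r) is true at w0.

Yes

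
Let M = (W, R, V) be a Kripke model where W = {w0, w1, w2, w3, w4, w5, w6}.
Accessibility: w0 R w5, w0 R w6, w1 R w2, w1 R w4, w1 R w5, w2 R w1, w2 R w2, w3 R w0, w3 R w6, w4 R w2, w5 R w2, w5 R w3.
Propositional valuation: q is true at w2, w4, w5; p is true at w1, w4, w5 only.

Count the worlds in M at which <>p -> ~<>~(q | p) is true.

Let φ = <>p -> ~<>~(q | p). Evaluate φ at each world:
  w0 (successors {w5, w6}): φ is false.
  w1 (successors {w2, w4, w5}): φ is true.
  w2 (successors {w1, w2}): φ is true.
  w3 (successors {w0, w6}): φ is true.
  w4 (successors {w2}): φ is true.
  w5 (successors {w2, w3}): φ is true.
  w6 (successors ∅): φ is true.
For instance, at w5:
  At w5: <>p is false, ~<>~(q | p) is false, so <>p -> ~<>~(q | p) is true.
    At w5: <>p requires p at some successor in {w2, w3}.
      At w2: p is false.
      At w3: p is false.
    So <>p is false at w5.
    At w5: <>~(q | p) is true, so ~<>~(q | p) is false.
      At w5: <>~(q | p) requires ~(q | p) at some successor in {w2, w3}.
        ~(q | p) holds at w3, so <>~(q | p) is true at w5.
Satisfying worlds: {w1, w2, w3, w4, w5, w6}

6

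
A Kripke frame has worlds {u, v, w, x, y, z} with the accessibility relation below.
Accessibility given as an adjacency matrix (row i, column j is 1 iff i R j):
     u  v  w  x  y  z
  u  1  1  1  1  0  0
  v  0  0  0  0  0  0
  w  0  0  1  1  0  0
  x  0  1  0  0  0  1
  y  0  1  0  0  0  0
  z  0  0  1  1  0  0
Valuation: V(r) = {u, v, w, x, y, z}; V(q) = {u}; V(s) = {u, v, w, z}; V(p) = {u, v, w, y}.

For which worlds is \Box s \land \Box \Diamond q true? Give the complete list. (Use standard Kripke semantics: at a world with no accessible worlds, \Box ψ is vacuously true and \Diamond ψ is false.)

v

Recall that \Box ψ holds at a world iff ψ holds at every accessible world, and \Diamond ψ holds iff ψ holds at some accessible world.
Let φ = \Box s \land \Box \Diamond q. Evaluate φ at each world:
  u (successors {u, v, w, x}): φ is false.
  v (successors ∅): φ is true.
  w (successors {w, x}): φ is false.
  x (successors {v, z}): φ is false.
  y (successors {v}): φ is false.
  z (successors {w, x}): φ is false.
For instance, at z:
  At z: \Box s is false, \Box \Diamond q is false, so \Box s \land \Box \Diamond q is false.
    At z: \Box s requires s at every successor {w, x}.
      s fails at x, so \Box s is false at z.
    At z: \Box \Diamond q requires \Diamond q at every successor {w, x}.
      \Diamond q fails at w, so \Box \Diamond q is false at z.
Satisfying worlds: {v}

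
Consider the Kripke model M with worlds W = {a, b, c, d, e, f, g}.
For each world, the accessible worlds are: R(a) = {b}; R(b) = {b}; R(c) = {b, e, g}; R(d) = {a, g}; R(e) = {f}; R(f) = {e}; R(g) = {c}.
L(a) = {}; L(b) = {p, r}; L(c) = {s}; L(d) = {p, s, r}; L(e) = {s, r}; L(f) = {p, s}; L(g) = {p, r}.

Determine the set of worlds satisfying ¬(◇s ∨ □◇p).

d

Let φ = ¬(◇s ∨ □◇p). Evaluate φ at each world:
  a (successors {b}): φ is false.
  b (successors {b}): φ is false.
  c (successors {b, e, g}): φ is false.
  d (successors {a, g}): φ is true.
  e (successors {f}): φ is false.
  f (successors {e}): φ is false.
  g (successors {c}): φ is false.
For instance, at b:
  At b: ◇s ∨ □◇p is true, so ¬(◇s ∨ □◇p) is false.
    At b: ◇s is false, □◇p is true, so ◇s ∨ □◇p is true.
      At b: ◇s requires s at some successor in {b}.
        At b: s is false.
      So ◇s is false at b.
      At b: □◇p requires ◇p at every successor {b}.
        At b: ◇p is true.
      So □◇p is true at b.
Satisfying worlds: {d}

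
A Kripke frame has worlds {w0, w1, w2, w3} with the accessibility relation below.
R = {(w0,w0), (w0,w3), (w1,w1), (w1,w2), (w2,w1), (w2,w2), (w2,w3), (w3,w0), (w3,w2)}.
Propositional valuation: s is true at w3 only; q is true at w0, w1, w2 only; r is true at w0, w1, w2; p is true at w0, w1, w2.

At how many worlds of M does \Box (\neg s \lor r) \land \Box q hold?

Recall that \Box ψ holds at a world iff ψ holds at every accessible world, and \Diamond ψ holds iff ψ holds at some accessible world.
Let φ = \Box (\neg s \lor r) \land \Box q. Evaluate φ at each world:
  w0 (successors {w0, w3}): φ is false.
  w1 (successors {w1, w2}): φ is true.
  w2 (successors {w1, w2, w3}): φ is false.
  w3 (successors {w0, w2}): φ is true.
For instance, at w3:
  At w3: \Box (\neg s \lor r) is true, \Box q is true, so \Box (\neg s \lor r) \land \Box q is true.
    At w3: \Box (\neg s \lor r) requires \neg s \lor r at every successor {w0, w2}.
      At w0: \neg s \lor r is true.
      At w2: \neg s \lor r is true.
    So \Box (\neg s \lor r) is true at w3.
    At w3: \Box q requires q at every successor {w0, w2}.
      At w0: q is true.
      At w2: q is true.
    So \Box q is true at w3.
Satisfying worlds: {w1, w3}

2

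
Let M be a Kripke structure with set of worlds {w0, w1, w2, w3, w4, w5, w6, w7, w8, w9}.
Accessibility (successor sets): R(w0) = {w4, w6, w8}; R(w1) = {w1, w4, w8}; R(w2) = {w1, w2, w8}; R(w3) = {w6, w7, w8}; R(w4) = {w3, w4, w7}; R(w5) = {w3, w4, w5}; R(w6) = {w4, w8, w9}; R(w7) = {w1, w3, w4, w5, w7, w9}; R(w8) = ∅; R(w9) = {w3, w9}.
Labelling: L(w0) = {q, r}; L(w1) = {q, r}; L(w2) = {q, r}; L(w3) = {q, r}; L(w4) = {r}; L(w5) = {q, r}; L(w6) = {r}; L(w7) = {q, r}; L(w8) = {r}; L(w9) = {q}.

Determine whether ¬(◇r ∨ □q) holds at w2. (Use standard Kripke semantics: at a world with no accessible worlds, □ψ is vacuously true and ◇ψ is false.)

No

Recall that □ψ holds at a world iff ψ holds at every accessible world, and ◇ψ holds iff ψ holds at some accessible world.
At w2: ◇r ∨ □q is true, so ¬(◇r ∨ □q) is false.
  At w2: ◇r is true, □q is false, so ◇r ∨ □q is true.
    At w2: ◇r requires r at some successor in {w1, w2, w8}.
      r holds at w1, so ◇r is true at w2.
    At w2: □q requires q at every successor {w1, w2, w8}.
      q fails at w8, so □q is false at w2.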